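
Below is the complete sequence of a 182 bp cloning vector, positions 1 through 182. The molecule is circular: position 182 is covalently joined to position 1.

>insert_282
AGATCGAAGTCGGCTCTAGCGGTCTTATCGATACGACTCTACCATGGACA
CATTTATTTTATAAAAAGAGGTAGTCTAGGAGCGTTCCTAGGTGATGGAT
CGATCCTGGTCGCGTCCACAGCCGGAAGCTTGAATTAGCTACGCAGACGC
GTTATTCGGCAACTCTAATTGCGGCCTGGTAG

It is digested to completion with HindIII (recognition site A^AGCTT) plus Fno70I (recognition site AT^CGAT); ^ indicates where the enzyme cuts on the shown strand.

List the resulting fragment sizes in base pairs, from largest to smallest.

84, 72, 26 bp

The HindIII site (AAGCTT) starts at position 126.
HindIII cuts after the first base of each site, so after position 126.
Fno70I sites (ATCGAT) start at positions 27, 99.
Fno70I cuts after base 2 of each site, so after positions 28, 100.
Combined cut positions: 28, 100, 126.
Circular molecule, 3 cuts → 3 fragments:
  29–100 → 72 bp
  101–126 → 26 bp
  127–182 then 1–28 → 56 + 28 = 84 bp
Sorted largest to smallest: 84, 72, 26 bp.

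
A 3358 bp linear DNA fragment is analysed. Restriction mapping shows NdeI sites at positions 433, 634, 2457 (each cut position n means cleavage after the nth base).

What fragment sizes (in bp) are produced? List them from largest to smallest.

1823, 901, 433, 201 bp

Linear molecule, 3 cuts → 4 fragments:
  433 − 0 = 433 bp
  634 − 433 = 201 bp
  2457 − 634 = 1823 bp
  3358 − 2457 = 901 bp
Sorted largest to smallest: 1823, 901, 433, 201 bp.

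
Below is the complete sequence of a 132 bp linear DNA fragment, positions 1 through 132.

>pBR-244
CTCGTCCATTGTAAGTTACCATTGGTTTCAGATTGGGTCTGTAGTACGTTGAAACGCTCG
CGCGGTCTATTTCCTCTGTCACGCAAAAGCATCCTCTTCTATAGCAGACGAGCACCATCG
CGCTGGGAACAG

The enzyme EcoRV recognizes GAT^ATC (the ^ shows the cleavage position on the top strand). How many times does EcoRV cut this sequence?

No occurrence of GATATC is present in the sequence.
EcoRV does not cut: 0 sites.

0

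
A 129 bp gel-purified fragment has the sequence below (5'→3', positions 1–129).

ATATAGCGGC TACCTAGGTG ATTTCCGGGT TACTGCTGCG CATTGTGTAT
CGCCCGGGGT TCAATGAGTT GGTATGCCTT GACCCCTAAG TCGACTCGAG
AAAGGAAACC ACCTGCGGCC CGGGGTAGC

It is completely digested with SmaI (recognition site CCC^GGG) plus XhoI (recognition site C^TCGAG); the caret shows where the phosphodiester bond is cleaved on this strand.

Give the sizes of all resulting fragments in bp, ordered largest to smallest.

SmaI sites (CCCGGG) start at positions 53, 119.
SmaI cuts after base 3 of each site, so after positions 55, 121.
The XhoI site (CTCGAG) starts at position 95.
XhoI cuts after the first base of each site, so after position 95.
Combined cut positions: 55, 95, 121.
Linear molecule, 3 cuts → 4 fragments:
  1–55 → 55 bp
  56–95 → 40 bp
  96–121 → 26 bp
  122–129 → 8 bp
Sorted largest to smallest: 55, 40, 26, 8 bp.

55, 40, 26, 8 bp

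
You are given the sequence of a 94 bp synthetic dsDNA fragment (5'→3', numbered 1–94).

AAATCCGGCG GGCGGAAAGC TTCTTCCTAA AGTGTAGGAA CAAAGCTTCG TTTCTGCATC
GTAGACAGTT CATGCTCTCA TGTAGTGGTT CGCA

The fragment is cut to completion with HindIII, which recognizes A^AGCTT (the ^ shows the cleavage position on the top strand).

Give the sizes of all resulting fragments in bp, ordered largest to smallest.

51, 26, 17 bp

HindIII sites (AAGCTT) start at positions 17, 43.
HindIII cuts after the first base of each site, so after positions 17, 43.
Linear molecule, 2 cuts → 3 fragments:
  1–17 → 17 bp
  18–43 → 26 bp
  44–94 → 51 bp
Sorted largest to smallest: 51, 26, 17 bp.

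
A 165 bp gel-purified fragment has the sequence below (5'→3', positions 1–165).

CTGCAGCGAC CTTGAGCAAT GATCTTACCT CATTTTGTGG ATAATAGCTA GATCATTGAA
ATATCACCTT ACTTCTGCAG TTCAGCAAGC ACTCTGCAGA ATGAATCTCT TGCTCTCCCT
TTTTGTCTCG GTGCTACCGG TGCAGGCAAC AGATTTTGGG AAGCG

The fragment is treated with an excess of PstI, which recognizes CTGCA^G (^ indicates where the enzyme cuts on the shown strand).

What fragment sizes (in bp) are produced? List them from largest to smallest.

PstI sites (CTGCAG) start at positions 1, 75, 94.
PstI cuts after base 5 of each site (before the last base), so after positions 5, 79, 98.
Linear molecule, 3 cuts → 4 fragments:
  1–5 → 5 bp
  6–79 → 74 bp
  80–98 → 19 bp
  99–165 → 67 bp
Sorted largest to smallest: 74, 67, 19, 5 bp.

74, 67, 19, 5 bp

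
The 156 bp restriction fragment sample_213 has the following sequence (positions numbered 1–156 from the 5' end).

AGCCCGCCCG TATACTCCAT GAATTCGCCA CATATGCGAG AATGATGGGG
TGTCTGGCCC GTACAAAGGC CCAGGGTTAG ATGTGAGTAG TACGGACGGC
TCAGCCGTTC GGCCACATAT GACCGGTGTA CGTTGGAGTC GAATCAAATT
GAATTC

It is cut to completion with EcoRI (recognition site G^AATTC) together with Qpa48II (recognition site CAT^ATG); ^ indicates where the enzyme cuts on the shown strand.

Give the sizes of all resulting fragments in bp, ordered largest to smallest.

EcoRI sites (GAATTC) start at positions 21, 151.
EcoRI cuts after the first base of each site, so after positions 21, 151.
Qpa48II sites (CATATG) start at positions 31, 116.
Qpa48II cuts after base 3 of each site, so after positions 33, 118.
Combined cut positions: 21, 33, 118, 151.
Linear molecule, 4 cuts → 5 fragments:
  1–21 → 21 bp
  22–33 → 12 bp
  34–118 → 85 bp
  119–151 → 33 bp
  152–156 → 5 bp
Sorted largest to smallest: 85, 33, 21, 12, 5 bp.

85, 33, 21, 12, 5 bp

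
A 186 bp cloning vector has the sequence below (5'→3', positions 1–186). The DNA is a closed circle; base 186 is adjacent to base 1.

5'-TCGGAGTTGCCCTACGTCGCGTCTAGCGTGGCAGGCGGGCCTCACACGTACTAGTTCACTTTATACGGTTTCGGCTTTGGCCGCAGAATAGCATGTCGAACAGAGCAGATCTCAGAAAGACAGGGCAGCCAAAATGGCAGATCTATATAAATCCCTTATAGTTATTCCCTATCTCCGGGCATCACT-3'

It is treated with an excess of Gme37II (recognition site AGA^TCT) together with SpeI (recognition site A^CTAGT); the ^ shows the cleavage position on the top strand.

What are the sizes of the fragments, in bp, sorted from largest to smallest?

95, 59, 32 bp

Gme37II sites (AGATCT) start at positions 107, 139.
Gme37II cuts after base 3 of each site, so after positions 109, 141.
The SpeI site (ACTAGT) starts at position 50.
SpeI cuts after the first base of each site, so after position 50.
Combined cut positions: 50, 109, 141.
Circular molecule, 3 cuts → 3 fragments:
  51–109 → 59 bp
  110–141 → 32 bp
  142–186 then 1–50 → 45 + 50 = 95 bp
Sorted largest to smallest: 95, 59, 32 bp.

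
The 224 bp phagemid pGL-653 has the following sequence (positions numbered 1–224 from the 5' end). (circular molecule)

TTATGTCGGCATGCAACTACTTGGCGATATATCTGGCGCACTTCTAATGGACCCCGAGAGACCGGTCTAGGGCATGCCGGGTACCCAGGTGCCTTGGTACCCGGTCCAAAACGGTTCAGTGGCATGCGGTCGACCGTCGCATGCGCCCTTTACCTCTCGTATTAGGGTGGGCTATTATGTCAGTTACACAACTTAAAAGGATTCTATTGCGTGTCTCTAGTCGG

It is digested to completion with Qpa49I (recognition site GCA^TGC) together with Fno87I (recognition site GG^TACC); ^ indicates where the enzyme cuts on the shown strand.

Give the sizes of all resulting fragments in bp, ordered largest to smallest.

Qpa49I sites (GCATGC) start at positions 9, 72, 122, 139.
Qpa49I cuts after base 3 of each site, so after positions 11, 74, 124, 141.
Fno87I sites (GGTACC) start at positions 80, 96.
Fno87I cuts after base 2 of each site, so after positions 81, 97.
Combined cut positions: 11, 74, 81, 97, 124, 141.
Circular molecule, 6 cuts → 6 fragments:
  12–74 → 63 bp
  75–81 → 7 bp
  82–97 → 16 bp
  98–124 → 27 bp
  125–141 → 17 bp
  142–224 then 1–11 → 83 + 11 = 94 bp
Sorted largest to smallest: 94, 63, 27, 17, 16, 7 bp.

94, 63, 27, 17, 16, 7 bp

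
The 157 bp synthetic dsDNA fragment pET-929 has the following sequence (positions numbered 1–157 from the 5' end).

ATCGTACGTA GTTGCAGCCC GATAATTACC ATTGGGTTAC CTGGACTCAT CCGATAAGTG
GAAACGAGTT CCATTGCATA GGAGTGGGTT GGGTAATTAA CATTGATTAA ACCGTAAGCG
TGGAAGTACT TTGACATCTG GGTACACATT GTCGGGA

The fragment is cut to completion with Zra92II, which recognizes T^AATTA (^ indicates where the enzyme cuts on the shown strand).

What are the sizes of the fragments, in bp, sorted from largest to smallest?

71, 63, 23 bp

Zra92II sites (TAATTA) start at positions 23, 94.
Zra92II cuts after the first base of each site, so after positions 23, 94.
Linear molecule, 2 cuts → 3 fragments:
  1–23 → 23 bp
  24–94 → 71 bp
  95–157 → 63 bp
Sorted largest to smallest: 71, 63, 23 bp.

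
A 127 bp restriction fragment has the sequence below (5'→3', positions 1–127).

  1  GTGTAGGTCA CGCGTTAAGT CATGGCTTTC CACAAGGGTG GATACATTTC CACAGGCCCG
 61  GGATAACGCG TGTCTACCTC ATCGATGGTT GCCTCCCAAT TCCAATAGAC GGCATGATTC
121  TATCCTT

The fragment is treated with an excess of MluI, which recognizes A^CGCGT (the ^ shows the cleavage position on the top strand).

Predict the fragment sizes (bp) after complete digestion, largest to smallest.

MluI sites (ACGCGT) start at positions 10, 66.
MluI cuts after the first base of each site, so after positions 10, 66.
Linear molecule, 2 cuts → 3 fragments:
  1–10 → 10 bp
  11–66 → 56 bp
  67–127 → 61 bp
Sorted largest to smallest: 61, 56, 10 bp.

61, 56, 10 bp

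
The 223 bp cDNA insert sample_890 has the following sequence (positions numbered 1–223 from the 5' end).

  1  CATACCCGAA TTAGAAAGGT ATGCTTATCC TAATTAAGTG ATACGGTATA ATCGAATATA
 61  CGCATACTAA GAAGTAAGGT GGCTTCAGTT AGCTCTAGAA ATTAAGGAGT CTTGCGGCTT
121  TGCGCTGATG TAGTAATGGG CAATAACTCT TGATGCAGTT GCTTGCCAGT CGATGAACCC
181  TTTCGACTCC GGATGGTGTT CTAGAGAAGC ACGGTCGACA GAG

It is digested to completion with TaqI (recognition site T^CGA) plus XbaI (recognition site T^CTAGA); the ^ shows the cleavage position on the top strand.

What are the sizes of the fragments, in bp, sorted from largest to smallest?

TaqI sites (TCGA) start at positions 52, 170, 183, 215.
TaqI cuts after the first base of each site, so after positions 52, 170, 183, 215.
XbaI sites (TCTAGA) start at positions 94, 200.
XbaI cuts after the first base of each site, so after positions 94, 200.
Combined cut positions: 52, 94, 170, 183, 200, 215.
Linear molecule, 6 cuts → 7 fragments:
  1–52 → 52 bp
  53–94 → 42 bp
  95–170 → 76 bp
  171–183 → 13 bp
  184–200 → 17 bp
  201–215 → 15 bp
  216–223 → 8 bp
Sorted largest to smallest: 76, 52, 42, 17, 15, 13, 8 bp.

76, 52, 42, 17, 15, 13, 8 bp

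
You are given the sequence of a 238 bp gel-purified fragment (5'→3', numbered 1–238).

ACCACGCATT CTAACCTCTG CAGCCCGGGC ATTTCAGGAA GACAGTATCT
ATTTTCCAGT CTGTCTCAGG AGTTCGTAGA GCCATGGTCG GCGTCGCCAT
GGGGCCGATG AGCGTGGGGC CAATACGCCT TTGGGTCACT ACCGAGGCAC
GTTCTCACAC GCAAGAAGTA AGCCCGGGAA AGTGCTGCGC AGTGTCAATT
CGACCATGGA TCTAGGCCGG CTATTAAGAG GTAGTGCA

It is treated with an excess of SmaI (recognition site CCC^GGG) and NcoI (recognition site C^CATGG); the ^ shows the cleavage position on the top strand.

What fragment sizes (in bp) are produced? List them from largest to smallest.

78, 56, 34, 29, 26, 15 bp

SmaI sites (CCCGGG) start at positions 24, 173.
SmaI cuts after base 3 of each site, so after positions 26, 175.
NcoI sites (CCATGG) start at positions 82, 97, 204.
NcoI cuts after the first base of each site, so after positions 82, 97, 204.
Combined cut positions: 26, 82, 97, 175, 204.
Linear molecule, 5 cuts → 6 fragments:
  1–26 → 26 bp
  27–82 → 56 bp
  83–97 → 15 bp
  98–175 → 78 bp
  176–204 → 29 bp
  205–238 → 34 bp
Sorted largest to smallest: 78, 56, 34, 29, 26, 15 bp.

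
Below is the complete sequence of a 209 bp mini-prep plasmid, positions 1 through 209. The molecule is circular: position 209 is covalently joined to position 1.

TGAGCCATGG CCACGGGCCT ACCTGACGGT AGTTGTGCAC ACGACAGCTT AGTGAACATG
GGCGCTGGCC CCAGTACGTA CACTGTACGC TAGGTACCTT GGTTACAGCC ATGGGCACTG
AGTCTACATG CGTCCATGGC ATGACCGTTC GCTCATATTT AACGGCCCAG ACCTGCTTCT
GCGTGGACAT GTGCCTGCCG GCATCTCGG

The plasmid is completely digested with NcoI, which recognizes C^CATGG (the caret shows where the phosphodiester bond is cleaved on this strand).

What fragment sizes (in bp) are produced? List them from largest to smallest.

NcoI sites (CCATGG) start at positions 5, 109, 134.
NcoI cuts after the first base of each site, so after positions 5, 109, 134.
Circular molecule, 3 cuts → 3 fragments:
  6–109 → 104 bp
  110–134 → 25 bp
  135–209 then 1–5 → 75 + 5 = 80 bp
Sorted largest to smallest: 104, 80, 25 bp.

104, 80, 25 bp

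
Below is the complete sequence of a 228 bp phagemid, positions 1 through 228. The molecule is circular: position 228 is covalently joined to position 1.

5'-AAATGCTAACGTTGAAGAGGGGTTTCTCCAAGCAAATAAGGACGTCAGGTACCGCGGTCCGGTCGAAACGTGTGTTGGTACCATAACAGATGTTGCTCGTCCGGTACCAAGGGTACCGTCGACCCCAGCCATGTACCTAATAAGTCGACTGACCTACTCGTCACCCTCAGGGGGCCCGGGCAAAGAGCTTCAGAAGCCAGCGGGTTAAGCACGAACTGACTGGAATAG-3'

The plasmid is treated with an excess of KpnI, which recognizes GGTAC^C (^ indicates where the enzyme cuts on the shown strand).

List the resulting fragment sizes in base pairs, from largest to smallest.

164, 29, 26, 9 bp

KpnI sites (GGTACC) start at positions 48, 77, 103, 112.
KpnI cuts after base 5 of each site (before the last base), so after positions 52, 81, 107, 116.
Circular molecule, 4 cuts → 4 fragments:
  53–81 → 29 bp
  82–107 → 26 bp
  108–116 → 9 bp
  117–228 then 1–52 → 112 + 52 = 164 bp
Sorted largest to smallest: 164, 29, 26, 9 bp.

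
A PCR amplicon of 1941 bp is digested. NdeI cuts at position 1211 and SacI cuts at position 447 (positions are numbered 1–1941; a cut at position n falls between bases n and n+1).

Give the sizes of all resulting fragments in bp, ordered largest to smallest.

764, 730, 447 bp

Combined cut positions (sorted): 447, 1211.
Linear molecule, 2 cuts → 3 fragments:
  447 − 0 = 447 bp
  1211 − 447 = 764 bp
  1941 − 1211 = 730 bp
Sorted largest to smallest: 764, 730, 447 bp.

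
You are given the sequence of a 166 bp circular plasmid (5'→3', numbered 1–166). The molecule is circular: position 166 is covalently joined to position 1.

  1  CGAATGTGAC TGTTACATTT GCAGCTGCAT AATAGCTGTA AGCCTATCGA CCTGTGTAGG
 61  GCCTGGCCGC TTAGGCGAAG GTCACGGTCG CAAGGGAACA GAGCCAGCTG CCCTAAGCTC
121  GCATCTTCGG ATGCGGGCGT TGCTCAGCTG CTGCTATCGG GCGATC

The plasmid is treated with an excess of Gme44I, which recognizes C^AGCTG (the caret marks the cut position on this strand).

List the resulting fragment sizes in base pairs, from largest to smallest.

83, 43, 40 bp

Gme44I sites (CAGCTG) start at positions 22, 105, 145.
Gme44I cuts after the first base of each site, so after positions 22, 105, 145.
Circular molecule, 3 cuts → 3 fragments:
  23–105 → 83 bp
  106–145 → 40 bp
  146–166 then 1–22 → 21 + 22 = 43 bp
Sorted largest to smallest: 83, 43, 40 bp.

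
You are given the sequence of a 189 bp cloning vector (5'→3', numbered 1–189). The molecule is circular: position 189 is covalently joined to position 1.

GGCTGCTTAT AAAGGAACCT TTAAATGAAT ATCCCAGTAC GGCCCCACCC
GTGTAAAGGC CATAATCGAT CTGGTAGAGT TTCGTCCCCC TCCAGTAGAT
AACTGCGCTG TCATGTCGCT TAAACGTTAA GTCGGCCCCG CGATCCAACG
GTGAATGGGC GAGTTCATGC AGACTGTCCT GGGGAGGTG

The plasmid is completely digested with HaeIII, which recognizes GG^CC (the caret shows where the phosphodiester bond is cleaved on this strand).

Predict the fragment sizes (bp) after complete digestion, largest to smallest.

HaeIII sites (GGCC) start at positions 41, 58, 134.
HaeIII cuts after base 2 of each site, so after positions 42, 59, 135.
Circular molecule, 3 cuts → 3 fragments:
  43–59 → 17 bp
  60–135 → 76 bp
  136–189 then 1–42 → 54 + 42 = 96 bp
Sorted largest to smallest: 96, 76, 17 bp.

96, 76, 17 bp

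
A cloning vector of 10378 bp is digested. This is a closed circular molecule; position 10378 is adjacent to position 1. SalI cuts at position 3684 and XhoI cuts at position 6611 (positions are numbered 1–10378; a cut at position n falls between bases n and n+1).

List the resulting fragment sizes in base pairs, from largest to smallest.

Combined cut positions (sorted): 3684, 6611.
Circular molecule, 2 cuts → 2 fragments:
  6611 − 3684 = 2927 bp
  wrap: 10378 − 6611 + 3684 = 7451 bp
Sorted largest to smallest: 7451, 2927 bp.

7451, 2927 bp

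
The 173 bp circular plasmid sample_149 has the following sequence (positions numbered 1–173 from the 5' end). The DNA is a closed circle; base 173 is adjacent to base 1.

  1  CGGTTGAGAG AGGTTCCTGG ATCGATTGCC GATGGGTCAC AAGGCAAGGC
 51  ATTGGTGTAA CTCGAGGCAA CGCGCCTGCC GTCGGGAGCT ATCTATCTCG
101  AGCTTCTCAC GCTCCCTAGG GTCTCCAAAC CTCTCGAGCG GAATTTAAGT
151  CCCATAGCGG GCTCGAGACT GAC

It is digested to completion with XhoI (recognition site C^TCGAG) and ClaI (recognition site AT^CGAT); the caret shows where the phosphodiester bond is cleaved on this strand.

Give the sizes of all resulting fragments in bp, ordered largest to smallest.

XhoI sites (CTCGAG) start at positions 61, 97, 133, 162.
XhoI cuts after the first base of each site, so after positions 61, 97, 133, 162.
The ClaI site (ATCGAT) starts at position 21.
ClaI cuts after base 2 of each site, so after position 22.
Combined cut positions: 22, 61, 97, 133, 162.
Circular molecule, 5 cuts → 5 fragments:
  23–61 → 39 bp
  62–97 → 36 bp
  98–133 → 36 bp
  134–162 → 29 bp
  163–173 then 1–22 → 11 + 22 = 33 bp
Sorted largest to smallest: 39, 36, 36, 33, 29 bp.

39, 36, 36, 33, 29 bp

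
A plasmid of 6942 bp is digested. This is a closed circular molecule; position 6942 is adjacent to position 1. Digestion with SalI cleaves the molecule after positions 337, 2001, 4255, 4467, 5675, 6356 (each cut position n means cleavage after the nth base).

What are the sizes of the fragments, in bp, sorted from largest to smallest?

Circular molecule, 6 cuts → 6 fragments:
  2001 − 337 = 1664 bp
  4255 − 2001 = 2254 bp
  4467 − 4255 = 212 bp
  5675 − 4467 = 1208 bp
  6356 − 5675 = 681 bp
  wrap: 6942 − 6356 + 337 = 923 bp
Sorted largest to smallest: 2254, 1664, 1208, 923, 681, 212 bp.

2254, 1664, 1208, 923, 681, 212 bp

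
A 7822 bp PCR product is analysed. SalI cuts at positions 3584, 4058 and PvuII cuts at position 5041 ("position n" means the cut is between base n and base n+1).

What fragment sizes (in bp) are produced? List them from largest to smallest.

3584, 2781, 983, 474 bp

Combined cut positions (sorted): 3584, 4058, 5041.
Linear molecule, 3 cuts → 4 fragments:
  3584 − 0 = 3584 bp
  4058 − 3584 = 474 bp
  5041 − 4058 = 983 bp
  7822 − 5041 = 2781 bp
Sorted largest to smallest: 3584, 2781, 983, 474 bp.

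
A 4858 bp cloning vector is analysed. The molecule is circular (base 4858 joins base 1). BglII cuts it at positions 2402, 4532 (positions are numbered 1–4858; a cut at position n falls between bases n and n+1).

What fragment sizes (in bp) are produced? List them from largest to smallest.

2728, 2130 bp

Circular molecule, 2 cuts → 2 fragments:
  4532 − 2402 = 2130 bp
  wrap: 4858 − 4532 + 2402 = 2728 bp
Sorted largest to smallest: 2728, 2130 bp.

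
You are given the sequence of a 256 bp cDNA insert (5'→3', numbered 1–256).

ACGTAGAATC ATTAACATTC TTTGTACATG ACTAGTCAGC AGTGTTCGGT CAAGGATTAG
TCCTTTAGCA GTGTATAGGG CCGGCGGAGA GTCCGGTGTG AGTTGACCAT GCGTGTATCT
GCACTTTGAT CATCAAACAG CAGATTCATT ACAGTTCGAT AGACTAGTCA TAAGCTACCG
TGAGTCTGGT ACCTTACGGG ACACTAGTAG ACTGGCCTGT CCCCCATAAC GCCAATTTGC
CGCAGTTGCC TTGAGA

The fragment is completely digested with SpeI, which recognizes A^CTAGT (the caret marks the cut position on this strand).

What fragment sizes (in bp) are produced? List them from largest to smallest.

132, 53, 40, 31 bp

SpeI sites (ACTAGT) start at positions 31, 163, 203.
SpeI cuts after the first base of each site, so after positions 31, 163, 203.
Linear molecule, 3 cuts → 4 fragments:
  1–31 → 31 bp
  32–163 → 132 bp
  164–203 → 40 bp
  204–256 → 53 bp
Sorted largest to smallest: 132, 53, 40, 31 bp.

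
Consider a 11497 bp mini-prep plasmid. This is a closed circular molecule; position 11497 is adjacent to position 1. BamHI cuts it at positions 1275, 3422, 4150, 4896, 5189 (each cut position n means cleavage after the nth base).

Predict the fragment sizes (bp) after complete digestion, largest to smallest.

Circular molecule, 5 cuts → 5 fragments:
  3422 − 1275 = 2147 bp
  4150 − 3422 = 728 bp
  4896 − 4150 = 746 bp
  5189 − 4896 = 293 bp
  wrap: 11497 − 5189 + 1275 = 7583 bp
Sorted largest to smallest: 7583, 2147, 746, 728, 293 bp.

7583, 2147, 746, 728, 293 bp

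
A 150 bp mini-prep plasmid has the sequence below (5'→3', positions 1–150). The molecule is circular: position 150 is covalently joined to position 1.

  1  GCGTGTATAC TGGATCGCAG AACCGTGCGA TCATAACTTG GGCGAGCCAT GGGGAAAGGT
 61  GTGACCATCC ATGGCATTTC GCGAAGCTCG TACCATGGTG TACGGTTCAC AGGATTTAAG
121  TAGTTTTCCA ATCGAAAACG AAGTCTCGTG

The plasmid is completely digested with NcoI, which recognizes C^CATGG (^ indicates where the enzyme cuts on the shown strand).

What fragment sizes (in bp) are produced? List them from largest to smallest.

NcoI sites (CCATGG) start at positions 47, 69, 93.
NcoI cuts after the first base of each site, so after positions 47, 69, 93.
Circular molecule, 3 cuts → 3 fragments:
  48–69 → 22 bp
  70–93 → 24 bp
  94–150 then 1–47 → 57 + 47 = 104 bp
Sorted largest to smallest: 104, 24, 22 bp.

104, 24, 22 bp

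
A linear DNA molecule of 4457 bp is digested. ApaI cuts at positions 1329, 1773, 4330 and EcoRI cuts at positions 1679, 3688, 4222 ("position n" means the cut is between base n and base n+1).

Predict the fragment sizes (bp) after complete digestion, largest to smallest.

Combined cut positions (sorted): 1329, 1679, 1773, 3688, 4222, 4330.
Linear molecule, 6 cuts → 7 fragments:
  1329 − 0 = 1329 bp
  1679 − 1329 = 350 bp
  1773 − 1679 = 94 bp
  3688 − 1773 = 1915 bp
  4222 − 3688 = 534 bp
  4330 − 4222 = 108 bp
  4457 − 4330 = 127 bp
Sorted largest to smallest: 1915, 1329, 534, 350, 127, 108, 94 bp.

1915, 1329, 534, 350, 127, 108, 94 bp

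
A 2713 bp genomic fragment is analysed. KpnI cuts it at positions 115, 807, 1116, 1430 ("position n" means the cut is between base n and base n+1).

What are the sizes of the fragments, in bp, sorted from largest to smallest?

1283, 692, 314, 309, 115 bp

Linear molecule, 4 cuts → 5 fragments:
  115 − 0 = 115 bp
  807 − 115 = 692 bp
  1116 − 807 = 309 bp
  1430 − 1116 = 314 bp
  2713 − 1430 = 1283 bp
Sorted largest to smallest: 1283, 692, 314, 309, 115 bp.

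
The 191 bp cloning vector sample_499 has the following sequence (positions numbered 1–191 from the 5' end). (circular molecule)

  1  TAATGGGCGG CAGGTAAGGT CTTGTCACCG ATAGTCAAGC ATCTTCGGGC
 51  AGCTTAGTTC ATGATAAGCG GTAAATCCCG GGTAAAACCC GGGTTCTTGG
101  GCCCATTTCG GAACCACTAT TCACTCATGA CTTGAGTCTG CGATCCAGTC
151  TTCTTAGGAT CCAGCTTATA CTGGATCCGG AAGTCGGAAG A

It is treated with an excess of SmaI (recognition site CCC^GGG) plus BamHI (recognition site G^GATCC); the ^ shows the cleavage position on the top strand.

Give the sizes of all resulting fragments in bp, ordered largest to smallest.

SmaI sites (CCCGGG) start at positions 77, 88.
SmaI cuts after base 3 of each site, so after positions 79, 90.
BamHI sites (GGATCC) start at positions 157, 173.
BamHI cuts after the first base of each site, so after positions 157, 173.
Combined cut positions: 79, 90, 157, 173.
Circular molecule, 4 cuts → 4 fragments:
  80–90 → 11 bp
  91–157 → 67 bp
  158–173 → 16 bp
  174–191 then 1–79 → 18 + 79 = 97 bp
Sorted largest to smallest: 97, 67, 16, 11 bp.

97, 67, 16, 11 bp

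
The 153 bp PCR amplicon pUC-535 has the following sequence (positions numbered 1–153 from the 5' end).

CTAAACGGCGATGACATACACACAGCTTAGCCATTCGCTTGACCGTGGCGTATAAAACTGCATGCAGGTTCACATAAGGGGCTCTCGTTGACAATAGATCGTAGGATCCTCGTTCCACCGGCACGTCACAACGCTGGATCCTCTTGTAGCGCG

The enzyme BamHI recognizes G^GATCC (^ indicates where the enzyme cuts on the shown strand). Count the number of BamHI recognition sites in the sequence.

2

GGATCC occurs starting at positions 104, 136.
BamHI cuts at 2 sites.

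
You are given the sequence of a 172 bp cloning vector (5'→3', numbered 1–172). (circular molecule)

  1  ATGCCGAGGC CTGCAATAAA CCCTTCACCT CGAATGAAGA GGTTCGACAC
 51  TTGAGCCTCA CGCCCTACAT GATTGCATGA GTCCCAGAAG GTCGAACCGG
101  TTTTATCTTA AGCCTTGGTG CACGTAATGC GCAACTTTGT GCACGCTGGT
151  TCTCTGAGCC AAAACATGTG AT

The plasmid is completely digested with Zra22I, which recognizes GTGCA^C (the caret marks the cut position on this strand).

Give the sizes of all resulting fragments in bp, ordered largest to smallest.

Zra22I sites (GTGCAC) start at positions 118, 139.
Zra22I cuts after base 5 of each site (before the last base), so after positions 122, 143.
Circular molecule, 2 cuts → 2 fragments:
  123–143 → 21 bp
  144–172 then 1–122 → 29 + 122 = 151 bp
Sorted largest to smallest: 151, 21 bp.

151, 21 bp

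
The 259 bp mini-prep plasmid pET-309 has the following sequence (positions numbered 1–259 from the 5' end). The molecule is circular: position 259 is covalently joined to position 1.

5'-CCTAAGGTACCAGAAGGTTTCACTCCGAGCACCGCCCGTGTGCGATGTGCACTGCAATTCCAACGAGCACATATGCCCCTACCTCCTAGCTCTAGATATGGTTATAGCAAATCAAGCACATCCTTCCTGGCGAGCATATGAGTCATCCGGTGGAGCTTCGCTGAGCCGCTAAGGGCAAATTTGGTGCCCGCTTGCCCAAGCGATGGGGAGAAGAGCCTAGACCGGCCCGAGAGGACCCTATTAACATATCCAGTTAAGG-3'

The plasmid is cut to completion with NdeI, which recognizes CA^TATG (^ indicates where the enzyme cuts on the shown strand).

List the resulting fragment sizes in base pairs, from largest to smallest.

NdeI sites (CATATG) start at positions 70, 135.
NdeI cuts after base 2 of each site, so after positions 71, 136.
Circular molecule, 2 cuts → 2 fragments:
  72–136 → 65 bp
  137–259 then 1–71 → 123 + 71 = 194 bp
Sorted largest to smallest: 194, 65 bp.

194, 65 bp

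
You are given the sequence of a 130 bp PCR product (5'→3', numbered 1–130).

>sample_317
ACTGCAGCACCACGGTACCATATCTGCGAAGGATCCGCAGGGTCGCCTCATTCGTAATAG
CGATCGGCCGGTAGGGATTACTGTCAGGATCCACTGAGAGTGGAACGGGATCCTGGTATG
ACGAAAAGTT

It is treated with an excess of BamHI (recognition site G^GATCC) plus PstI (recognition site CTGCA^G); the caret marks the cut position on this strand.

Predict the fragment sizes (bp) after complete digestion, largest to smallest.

BamHI sites (GGATCC) start at positions 31, 87, 108.
BamHI cuts after the first base of each site, so after positions 31, 87, 108.
The PstI site (CTGCAG) starts at position 2.
PstI cuts after base 5 of each site (before the last base), so after position 6.
Combined cut positions: 6, 31, 87, 108.
Linear molecule, 4 cuts → 5 fragments:
  1–6 → 6 bp
  7–31 → 25 bp
  32–87 → 56 bp
  88–108 → 21 bp
  109–130 → 22 bp
Sorted largest to smallest: 56, 25, 22, 21, 6 bp.

56, 25, 22, 21, 6 bp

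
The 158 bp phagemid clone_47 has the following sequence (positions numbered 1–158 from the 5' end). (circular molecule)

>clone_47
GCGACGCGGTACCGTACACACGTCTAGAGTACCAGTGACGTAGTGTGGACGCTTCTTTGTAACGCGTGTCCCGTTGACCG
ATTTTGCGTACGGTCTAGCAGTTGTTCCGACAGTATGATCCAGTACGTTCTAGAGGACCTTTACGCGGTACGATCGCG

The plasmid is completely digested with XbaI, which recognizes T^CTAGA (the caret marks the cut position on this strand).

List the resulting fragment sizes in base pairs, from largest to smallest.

106, 52 bp

XbaI sites (TCTAGA) start at positions 23, 129.
XbaI cuts after the first base of each site, so after positions 23, 129.
Circular molecule, 2 cuts → 2 fragments:
  24–129 → 106 bp
  130–158 then 1–23 → 29 + 23 = 52 bp
Sorted largest to smallest: 106, 52 bp.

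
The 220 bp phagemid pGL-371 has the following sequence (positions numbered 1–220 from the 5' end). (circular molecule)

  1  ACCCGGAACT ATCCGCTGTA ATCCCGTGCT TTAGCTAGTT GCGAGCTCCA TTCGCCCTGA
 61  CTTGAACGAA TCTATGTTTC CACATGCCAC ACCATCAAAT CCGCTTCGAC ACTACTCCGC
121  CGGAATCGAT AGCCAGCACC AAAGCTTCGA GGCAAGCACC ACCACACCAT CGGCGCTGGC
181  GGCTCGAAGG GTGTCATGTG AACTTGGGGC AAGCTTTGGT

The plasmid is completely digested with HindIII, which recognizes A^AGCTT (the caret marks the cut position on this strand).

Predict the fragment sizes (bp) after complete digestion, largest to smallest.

151, 69 bp

HindIII sites (AAGCTT) start at positions 142, 211.
HindIII cuts after the first base of each site, so after positions 142, 211.
Circular molecule, 2 cuts → 2 fragments:
  143–211 → 69 bp
  212–220 then 1–142 → 9 + 142 = 151 bp
Sorted largest to smallest: 151, 69 bp.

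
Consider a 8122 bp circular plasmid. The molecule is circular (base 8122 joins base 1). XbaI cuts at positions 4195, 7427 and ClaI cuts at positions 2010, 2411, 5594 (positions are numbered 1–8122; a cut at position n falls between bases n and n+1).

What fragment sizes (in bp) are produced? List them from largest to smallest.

Combined cut positions (sorted): 2010, 2411, 4195, 5594, 7427.
Circular molecule, 5 cuts → 5 fragments:
  2411 − 2010 = 401 bp
  4195 − 2411 = 1784 bp
  5594 − 4195 = 1399 bp
  7427 − 5594 = 1833 bp
  wrap: 8122 − 7427 + 2010 = 2705 bp
Sorted largest to smallest: 2705, 1833, 1784, 1399, 401 bp.

2705, 1833, 1784, 1399, 401 bp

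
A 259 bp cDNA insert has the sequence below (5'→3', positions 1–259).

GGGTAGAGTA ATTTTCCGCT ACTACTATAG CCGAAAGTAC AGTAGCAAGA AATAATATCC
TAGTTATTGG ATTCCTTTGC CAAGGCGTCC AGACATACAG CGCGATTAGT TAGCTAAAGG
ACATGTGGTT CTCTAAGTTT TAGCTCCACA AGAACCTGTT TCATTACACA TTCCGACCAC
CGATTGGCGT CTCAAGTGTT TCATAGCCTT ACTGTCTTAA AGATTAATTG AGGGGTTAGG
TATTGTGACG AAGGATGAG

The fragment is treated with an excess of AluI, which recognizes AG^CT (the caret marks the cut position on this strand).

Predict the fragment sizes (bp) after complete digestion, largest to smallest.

AluI sites (AGCT) start at positions 112, 142.
AluI cuts after base 2 of each site, so after positions 113, 143.
Linear molecule, 2 cuts → 3 fragments:
  1–113 → 113 bp
  114–143 → 30 bp
  144–259 → 116 bp
Sorted largest to smallest: 116, 113, 30 bp.

116, 113, 30 bp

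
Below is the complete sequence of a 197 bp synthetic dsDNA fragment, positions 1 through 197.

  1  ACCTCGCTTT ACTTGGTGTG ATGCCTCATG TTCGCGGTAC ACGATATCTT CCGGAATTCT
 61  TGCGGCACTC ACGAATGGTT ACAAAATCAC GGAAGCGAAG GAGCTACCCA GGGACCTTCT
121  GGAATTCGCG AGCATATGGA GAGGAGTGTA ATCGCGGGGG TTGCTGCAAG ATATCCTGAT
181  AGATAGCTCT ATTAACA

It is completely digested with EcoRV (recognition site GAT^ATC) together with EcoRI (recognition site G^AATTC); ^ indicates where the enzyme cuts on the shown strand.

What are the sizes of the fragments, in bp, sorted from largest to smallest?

68, 50, 45, 25, 9 bp

EcoRV sites (GATATC) start at positions 43, 170.
EcoRV cuts after base 3 of each site, so after positions 45, 172.
EcoRI sites (GAATTC) start at positions 54, 122.
EcoRI cuts after the first base of each site, so after positions 54, 122.
Combined cut positions: 45, 54, 122, 172.
Linear molecule, 4 cuts → 5 fragments:
  1–45 → 45 bp
  46–54 → 9 bp
  55–122 → 68 bp
  123–172 → 50 bp
  173–197 → 25 bp
Sorted largest to smallest: 68, 50, 45, 25, 9 bp.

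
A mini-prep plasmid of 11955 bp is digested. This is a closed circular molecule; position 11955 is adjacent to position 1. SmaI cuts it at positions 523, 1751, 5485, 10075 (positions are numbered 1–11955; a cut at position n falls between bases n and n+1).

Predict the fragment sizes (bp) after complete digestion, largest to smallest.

4590, 3734, 2403, 1228 bp

Circular molecule, 4 cuts → 4 fragments:
  1751 − 523 = 1228 bp
  5485 − 1751 = 3734 bp
  10075 − 5485 = 4590 bp
  wrap: 11955 − 10075 + 523 = 2403 bp
Sorted largest to smallest: 4590, 3734, 2403, 1228 bp.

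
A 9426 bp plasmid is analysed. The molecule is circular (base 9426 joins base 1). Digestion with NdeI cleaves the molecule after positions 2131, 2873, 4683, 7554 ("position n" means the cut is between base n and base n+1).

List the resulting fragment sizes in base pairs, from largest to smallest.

4003, 2871, 1810, 742 bp

Circular molecule, 4 cuts → 4 fragments:
  2873 − 2131 = 742 bp
  4683 − 2873 = 1810 bp
  7554 − 4683 = 2871 bp
  wrap: 9426 − 7554 + 2131 = 4003 bp
Sorted largest to smallest: 4003, 2871, 1810, 742 bp.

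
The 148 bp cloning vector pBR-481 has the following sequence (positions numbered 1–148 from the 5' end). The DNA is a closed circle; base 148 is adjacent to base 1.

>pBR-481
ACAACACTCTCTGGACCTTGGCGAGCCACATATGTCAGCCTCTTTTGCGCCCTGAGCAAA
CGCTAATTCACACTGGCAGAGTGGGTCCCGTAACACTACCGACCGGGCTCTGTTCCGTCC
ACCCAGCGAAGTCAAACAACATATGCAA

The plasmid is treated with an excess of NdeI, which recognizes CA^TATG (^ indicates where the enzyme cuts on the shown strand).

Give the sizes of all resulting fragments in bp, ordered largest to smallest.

NdeI sites (CATATG) start at positions 29, 140.
NdeI cuts after base 2 of each site, so after positions 30, 141.
Circular molecule, 2 cuts → 2 fragments:
  31–141 → 111 bp
  142–148 then 1–30 → 7 + 30 = 37 bp
Sorted largest to smallest: 111, 37 bp.

111, 37 bp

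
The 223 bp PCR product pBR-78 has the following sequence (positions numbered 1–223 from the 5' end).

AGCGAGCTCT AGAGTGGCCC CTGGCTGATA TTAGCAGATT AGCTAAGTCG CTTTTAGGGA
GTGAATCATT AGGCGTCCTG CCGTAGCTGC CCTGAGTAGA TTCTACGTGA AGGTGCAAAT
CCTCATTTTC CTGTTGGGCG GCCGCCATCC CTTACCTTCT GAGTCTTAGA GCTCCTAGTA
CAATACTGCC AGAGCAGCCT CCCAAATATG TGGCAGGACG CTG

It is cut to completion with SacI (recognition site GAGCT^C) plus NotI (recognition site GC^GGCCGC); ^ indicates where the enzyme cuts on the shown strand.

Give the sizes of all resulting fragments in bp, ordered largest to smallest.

131, 50, 34, 8 bp

SacI sites (GAGCTC) start at positions 4, 169.
SacI cuts after base 5 of each site (before the last base), so after positions 8, 173.
The NotI site (GCGGCCGC) starts at position 138.
NotI cuts after base 2 of each site, so after position 139.
Combined cut positions: 8, 139, 173.
Linear molecule, 3 cuts → 4 fragments:
  1–8 → 8 bp
  9–139 → 131 bp
  140–173 → 34 bp
  174–223 → 50 bp
Sorted largest to smallest: 131, 50, 34, 8 bp.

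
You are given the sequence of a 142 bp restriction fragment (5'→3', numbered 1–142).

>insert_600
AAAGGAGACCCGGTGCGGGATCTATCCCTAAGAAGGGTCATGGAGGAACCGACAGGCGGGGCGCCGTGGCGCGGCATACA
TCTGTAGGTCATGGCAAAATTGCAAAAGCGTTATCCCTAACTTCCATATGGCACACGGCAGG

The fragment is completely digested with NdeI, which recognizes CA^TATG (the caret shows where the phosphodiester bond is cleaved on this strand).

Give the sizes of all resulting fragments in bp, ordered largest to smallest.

126, 16 bp

The NdeI site (CATATG) starts at position 125.
NdeI cuts after base 2 of each site, so after position 126.
Linear molecule, 1 cut → 2 fragments:
  1–126 → 126 bp
  127–142 → 16 bp
Sorted largest to smallest: 126, 16 bp.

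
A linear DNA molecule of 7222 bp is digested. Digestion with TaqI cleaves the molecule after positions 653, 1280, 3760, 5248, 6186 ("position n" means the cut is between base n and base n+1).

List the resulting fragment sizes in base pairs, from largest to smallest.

Linear molecule, 5 cuts → 6 fragments:
  653 − 0 = 653 bp
  1280 − 653 = 627 bp
  3760 − 1280 = 2480 bp
  5248 − 3760 = 1488 bp
  6186 − 5248 = 938 bp
  7222 − 6186 = 1036 bp
Sorted largest to smallest: 2480, 1488, 1036, 938, 653, 627 bp.

2480, 1488, 1036, 938, 653, 627 bp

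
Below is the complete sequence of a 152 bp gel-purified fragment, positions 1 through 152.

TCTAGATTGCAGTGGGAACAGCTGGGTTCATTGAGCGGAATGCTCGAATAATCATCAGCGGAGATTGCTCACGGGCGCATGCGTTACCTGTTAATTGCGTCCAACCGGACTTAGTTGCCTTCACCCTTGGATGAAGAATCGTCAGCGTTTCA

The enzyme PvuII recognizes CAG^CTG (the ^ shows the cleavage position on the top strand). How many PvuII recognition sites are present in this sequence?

1

CAGCTG occurs starting at position 19.
PvuII cuts at 1 site.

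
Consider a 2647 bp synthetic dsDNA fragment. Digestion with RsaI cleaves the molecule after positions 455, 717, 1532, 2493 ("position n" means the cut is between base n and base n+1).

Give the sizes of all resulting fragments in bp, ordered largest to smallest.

961, 815, 455, 262, 154 bp

Linear molecule, 4 cuts → 5 fragments:
  455 − 0 = 455 bp
  717 − 455 = 262 bp
  1532 − 717 = 815 bp
  2493 − 1532 = 961 bp
  2647 − 2493 = 154 bp
Sorted largest to smallest: 961, 815, 455, 262, 154 bp.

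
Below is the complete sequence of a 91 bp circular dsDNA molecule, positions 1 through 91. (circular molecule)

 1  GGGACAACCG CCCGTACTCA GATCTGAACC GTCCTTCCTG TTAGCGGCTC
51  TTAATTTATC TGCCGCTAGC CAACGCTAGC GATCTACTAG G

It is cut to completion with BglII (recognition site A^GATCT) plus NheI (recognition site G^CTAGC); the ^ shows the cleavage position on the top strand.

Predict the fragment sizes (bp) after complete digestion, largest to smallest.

45, 36, 10 bp

The BglII site (AGATCT) starts at position 20.
BglII cuts after the first base of each site, so after position 20.
NheI sites (GCTAGC) start at positions 65, 75.
NheI cuts after the first base of each site, so after positions 65, 75.
Combined cut positions: 20, 65, 75.
Circular molecule, 3 cuts → 3 fragments:
  21–65 → 45 bp
  66–75 → 10 bp
  76–91 then 1–20 → 16 + 20 = 36 bp
Sorted largest to smallest: 45, 36, 10 bp.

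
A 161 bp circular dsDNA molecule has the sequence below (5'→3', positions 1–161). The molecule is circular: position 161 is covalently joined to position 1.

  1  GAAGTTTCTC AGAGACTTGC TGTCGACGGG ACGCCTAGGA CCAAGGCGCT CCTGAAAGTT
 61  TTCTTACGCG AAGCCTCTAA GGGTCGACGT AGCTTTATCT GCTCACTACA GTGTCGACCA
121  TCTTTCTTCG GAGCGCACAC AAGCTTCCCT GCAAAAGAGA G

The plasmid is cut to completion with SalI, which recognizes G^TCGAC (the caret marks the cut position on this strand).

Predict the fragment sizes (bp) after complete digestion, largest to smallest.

SalI sites (GTCGAC) start at positions 22, 83, 113.
SalI cuts after the first base of each site, so after positions 22, 83, 113.
Circular molecule, 3 cuts → 3 fragments:
  23–83 → 61 bp
  84–113 → 30 bp
  114–161 then 1–22 → 48 + 22 = 70 bp
Sorted largest to smallest: 70, 61, 30 bp.

70, 61, 30 bp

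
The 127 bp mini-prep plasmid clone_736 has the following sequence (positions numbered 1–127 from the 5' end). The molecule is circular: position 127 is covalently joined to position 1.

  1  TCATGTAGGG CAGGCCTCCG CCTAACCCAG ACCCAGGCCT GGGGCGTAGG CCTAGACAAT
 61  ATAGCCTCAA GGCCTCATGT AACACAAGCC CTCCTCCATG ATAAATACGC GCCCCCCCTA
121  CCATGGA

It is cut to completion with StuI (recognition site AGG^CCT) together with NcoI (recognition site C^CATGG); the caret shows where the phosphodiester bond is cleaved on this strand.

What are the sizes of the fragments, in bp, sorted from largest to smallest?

49, 23, 22, 20, 13 bp

StuI sites (AGGCCT) start at positions 12, 35, 48, 70.
StuI cuts after base 3 of each site, so after positions 14, 37, 50, 72.
The NcoI site (CCATGG) starts at position 121.
NcoI cuts after the first base of each site, so after position 121.
Combined cut positions: 14, 37, 50, 72, 121.
Circular molecule, 5 cuts → 5 fragments:
  15–37 → 23 bp
  38–50 → 13 bp
  51–72 → 22 bp
  73–121 → 49 bp
  122–127 then 1–14 → 6 + 14 = 20 bp
Sorted largest to smallest: 49, 23, 22, 20, 13 bp.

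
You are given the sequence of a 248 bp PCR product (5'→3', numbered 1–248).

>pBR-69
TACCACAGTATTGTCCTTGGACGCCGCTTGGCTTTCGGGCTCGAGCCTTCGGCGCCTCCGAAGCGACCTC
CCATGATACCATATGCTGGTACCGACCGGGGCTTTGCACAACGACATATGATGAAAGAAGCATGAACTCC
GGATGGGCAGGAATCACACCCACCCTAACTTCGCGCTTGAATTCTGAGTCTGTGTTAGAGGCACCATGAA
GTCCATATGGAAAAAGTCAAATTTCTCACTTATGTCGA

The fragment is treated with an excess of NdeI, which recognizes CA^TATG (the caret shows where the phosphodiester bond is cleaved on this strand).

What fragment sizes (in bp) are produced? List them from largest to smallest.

NdeI sites (CATATG) start at positions 80, 115, 214.
NdeI cuts after base 2 of each site, so after positions 81, 116, 215.
Linear molecule, 3 cuts → 4 fragments:
  1–81 → 81 bp
  82–116 → 35 bp
  117–215 → 99 bp
  216–248 → 33 bp
Sorted largest to smallest: 99, 81, 35, 33 bp.

99, 81, 35, 33 bp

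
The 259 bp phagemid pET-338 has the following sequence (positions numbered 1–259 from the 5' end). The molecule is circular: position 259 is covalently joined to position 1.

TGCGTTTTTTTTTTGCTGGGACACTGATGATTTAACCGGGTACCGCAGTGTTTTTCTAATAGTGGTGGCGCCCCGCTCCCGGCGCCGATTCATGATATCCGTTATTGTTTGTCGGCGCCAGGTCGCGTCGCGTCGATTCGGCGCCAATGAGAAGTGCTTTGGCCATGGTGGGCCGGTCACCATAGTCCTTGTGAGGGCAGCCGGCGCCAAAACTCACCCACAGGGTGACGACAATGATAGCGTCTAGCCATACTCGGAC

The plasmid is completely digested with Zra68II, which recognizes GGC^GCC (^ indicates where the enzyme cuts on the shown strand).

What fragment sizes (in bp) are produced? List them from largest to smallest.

123, 63, 33, 26, 14 bp

Zra68II sites (GGCGCC) start at positions 67, 81, 114, 140, 203.
Zra68II cuts after base 3 of each site, so after positions 69, 83, 116, 142, 205.
Circular molecule, 5 cuts → 5 fragments:
  70–83 → 14 bp
  84–116 → 33 bp
  117–142 → 26 bp
  143–205 → 63 bp
  206–259 then 1–69 → 54 + 69 = 123 bp
Sorted largest to smallest: 123, 63, 33, 26, 14 bp.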